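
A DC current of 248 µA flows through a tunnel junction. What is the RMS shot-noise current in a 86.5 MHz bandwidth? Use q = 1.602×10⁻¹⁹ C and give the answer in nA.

I_n = √(2qI·B)
2qI·B = 2 × 1.602×10⁻¹⁹ × 2.48×10⁻⁴ × 8.65×10⁷ = 6.87×10⁻¹⁵ A²
I_n = √(6.87×10⁻¹⁵) = 8.29×10⁻⁸ A = 82.9 nA

82.9 nA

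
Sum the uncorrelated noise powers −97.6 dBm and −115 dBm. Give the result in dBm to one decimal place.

Convert to linear, add, convert back:
P₁ = 1.74×10⁻¹³ W, P₂ = 3.16×10⁻¹⁵ W
P_tot = 1.77×10⁻¹³ W → 10 log₁₀(P_tot / 10⁻³) = −97.5 dBm

−97.5 dBm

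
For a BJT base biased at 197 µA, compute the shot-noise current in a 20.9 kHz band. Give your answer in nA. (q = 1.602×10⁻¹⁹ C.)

I_n = √(2qI·B)
2qI·B = 2 × 1.602×10⁻¹⁹ × 1.97×10⁻⁴ × 2.09×10⁴ = 1.32×10⁻¹⁸ A²
I_n = √(1.32×10⁻¹⁸) = 1.15×10⁻⁹ A = 1.15 nA

1.15 nA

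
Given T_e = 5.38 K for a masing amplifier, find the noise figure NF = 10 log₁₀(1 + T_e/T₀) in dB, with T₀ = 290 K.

0.080 dB

F = 1 + T_e/T₀ = 1 + 5.38/290 = 1.01855
NF = 10 log₁₀(1.01855) = 0.080 dB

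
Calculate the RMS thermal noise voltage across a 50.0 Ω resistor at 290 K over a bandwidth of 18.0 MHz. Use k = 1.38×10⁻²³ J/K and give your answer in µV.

V_n = √(4kTRB)
4kTRB = 4 × 1.38×10⁻²³ × 290 × 5.00×10¹ × 1.80×10⁷ = 1.44×10⁻¹¹ V²
V_n = √(1.44×10⁻¹¹) = 3.80×10⁻⁶ V = 3.80 µV

3.80 µV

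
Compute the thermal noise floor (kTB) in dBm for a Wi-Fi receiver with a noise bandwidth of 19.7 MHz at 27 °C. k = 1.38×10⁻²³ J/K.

T = 27 °C + 273.15 = 300.15 K
P_n = kTB = 1.38×10⁻²³ × 300.15 × 1.97×10⁷ = 8.16×10⁻¹⁴ W
In dBm: 10 log₁₀(8.16×10⁻¹⁴ / 10⁻³) = −100.9 dBm

−100.9 dBm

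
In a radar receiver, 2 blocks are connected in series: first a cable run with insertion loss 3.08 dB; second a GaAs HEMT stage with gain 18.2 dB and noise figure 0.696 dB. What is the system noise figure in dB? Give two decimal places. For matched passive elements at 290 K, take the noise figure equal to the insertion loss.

Convert to linear (a loss of L dB is a gain of −L dB): F_i = 10^(NF_i/10), G_i = 10^(G_i,dB/10)
  Stage 1: F_1 = 10^(3.08/10) = 2.032, G_1 = 10^(−3.08/10) = 0.4920
  Stage 2: F_2 = 10^(0.696/10) = 1.174, G_2 = 10^(18.2/10) = 66.07
Friis cascade:
  F = 2.032 + (1.174 − 1)/0.4920 = 2.386
NF = 10 log₁₀(2.386) = 3.78 dB

3.78 dB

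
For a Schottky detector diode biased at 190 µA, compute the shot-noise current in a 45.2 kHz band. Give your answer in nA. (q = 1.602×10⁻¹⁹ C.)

I_n = √(2qI·B)
2qI·B = 2 × 1.602×10⁻¹⁹ × 1.90×10⁻⁴ × 4.52×10⁴ = 2.75×10⁻¹⁸ A²
I_n = √(2.75×10⁻¹⁸) = 1.66×10⁻⁹ A = 1.66 nA

1.66 nA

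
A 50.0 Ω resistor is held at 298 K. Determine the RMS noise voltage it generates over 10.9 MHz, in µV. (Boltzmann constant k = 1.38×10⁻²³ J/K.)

2.99 µV

V_n = √(4kTRB)
4kTRB = 4 × 1.38×10⁻²³ × 298 × 5.00×10¹ × 1.09×10⁷ = 8.97×10⁻¹² V²
V_n = √(8.97×10⁻¹²) = 2.99×10⁻⁶ V = 2.99 µV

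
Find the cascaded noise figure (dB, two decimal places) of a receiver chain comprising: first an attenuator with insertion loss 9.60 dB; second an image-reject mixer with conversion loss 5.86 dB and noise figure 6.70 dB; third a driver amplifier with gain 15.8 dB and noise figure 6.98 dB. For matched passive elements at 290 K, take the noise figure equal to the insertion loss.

Convert to linear (a loss of L dB is a gain of −L dB): F_i = 10^(NF_i/10), G_i = 10^(G_i,dB/10)
  Stage 1: F_1 = 10^(9.60/10) = 9.120, G_1 = 10^(−9.60/10) = 0.1096
  Stage 2: F_2 = 10^(6.70/10) = 4.677, G_2 = 10^(−5.86/10) = 0.2594
  Stage 3: F_3 = 10^(6.98/10) = 4.989, G_3 = 10^(15.8/10) = 38.02
Friis cascade:
  F = 9.120 + (4.677 − 1)/0.1096 + (4.989 − 1)/0.02844 = 182.9
NF = 10 log₁₀(182.9) = 22.62 dB

22.62 dB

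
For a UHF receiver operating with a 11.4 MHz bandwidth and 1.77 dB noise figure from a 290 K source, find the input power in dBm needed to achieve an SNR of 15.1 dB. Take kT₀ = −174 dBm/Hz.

−86.6 dBm

Sensitivity = −174 + 10 log₁₀(B) + NF + SNR_min
= −174 + 70.57 + 1.77 + 15.1
= −86.56 dBm → −86.6 dBm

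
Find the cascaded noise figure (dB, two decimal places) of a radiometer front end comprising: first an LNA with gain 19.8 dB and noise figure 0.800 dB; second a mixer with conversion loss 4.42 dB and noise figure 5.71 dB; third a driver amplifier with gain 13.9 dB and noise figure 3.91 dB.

Convert to linear (a loss of L dB is a gain of −L dB): F_i = 10^(NF_i/10), G_i = 10^(G_i,dB/10)
  Stage 1: F_1 = 10^(0.800/10) = 1.202, G_1 = 10^(19.8/10) = 95.50
  Stage 2: F_2 = 10^(5.71/10) = 3.724, G_2 = 10^(−4.42/10) = 0.3614
  Stage 3: F_3 = 10^(3.91/10) = 2.460, G_3 = 10^(13.9/10) = 24.55
Friis cascade:
  F = 1.202 + (3.724 − 1)/95.50 + (2.460 − 1)/34.51 = 1.273
NF = 10 log₁₀(1.273) = 1.05 dB

1.05 dB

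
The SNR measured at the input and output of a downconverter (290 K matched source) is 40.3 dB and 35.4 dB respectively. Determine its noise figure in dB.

4.9 dB

NF (dB) = SNR_in(dB) − SNR_out(dB) when the source is at T₀
NF = 40.3 − 35.4 = 4.9 dB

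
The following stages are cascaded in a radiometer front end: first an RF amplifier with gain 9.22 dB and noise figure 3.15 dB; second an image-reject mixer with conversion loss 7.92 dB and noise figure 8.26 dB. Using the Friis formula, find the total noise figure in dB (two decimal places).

Convert to linear (a loss of L dB is a gain of −L dB): F_i = 10^(NF_i/10), G_i = 10^(G_i,dB/10)
  Stage 1: F_1 = 10^(3.15/10) = 2.065, G_1 = 10^(9.22/10) = 8.356
  Stage 2: F_2 = 10^(8.26/10) = 6.699, G_2 = 10^(−7.92/10) = 0.1614
Friis cascade:
  F = 2.065 + (6.699 − 1)/8.356 = 2.747
NF = 10 log₁₀(2.747) = 4.39 dB

4.39 dB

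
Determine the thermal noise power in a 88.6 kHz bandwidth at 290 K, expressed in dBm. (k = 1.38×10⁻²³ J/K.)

P_n = kTB = 1.38×10⁻²³ × 290 × 8.86×10⁴ = 3.55×10⁻¹⁶ W
In dBm: 10 log₁₀(3.55×10⁻¹⁶ / 10⁻³) = −124.5 dBm

−124.5 dBm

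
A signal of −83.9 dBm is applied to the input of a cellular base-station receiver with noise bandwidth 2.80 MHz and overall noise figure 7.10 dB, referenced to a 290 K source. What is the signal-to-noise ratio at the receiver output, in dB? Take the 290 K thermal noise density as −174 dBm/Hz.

Noise floor: N = −174 + 10 log₁₀(B) + NF
10 log₁₀(2.80×10⁶) = 64.47 dB
N = −174 + 64.47 + 7.10 = −102.43 dBm
SNR = P_sig − N = −83.9 − (−102.43) = 18.53 dB → 18.5 dB

18.5 dB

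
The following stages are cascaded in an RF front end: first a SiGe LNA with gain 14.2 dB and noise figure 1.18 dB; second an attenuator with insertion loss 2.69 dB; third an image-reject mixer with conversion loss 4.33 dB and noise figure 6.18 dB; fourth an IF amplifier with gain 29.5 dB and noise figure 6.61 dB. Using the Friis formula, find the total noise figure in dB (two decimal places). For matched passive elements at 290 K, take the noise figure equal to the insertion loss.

3.53 dB

Convert to linear (a loss of L dB is a gain of −L dB): F_i = 10^(NF_i/10), G_i = 10^(G_i,dB/10)
  Stage 1: F_1 = 10^(1.18/10) = 1.312, G_1 = 10^(14.2/10) = 26.30
  Stage 2: F_2 = 10^(2.69/10) = 1.858, G_2 = 10^(−2.69/10) = 0.5383
  Stage 3: F_3 = 10^(6.18/10) = 4.150, G_3 = 10^(−4.33/10) = 0.3690
  Stage 4: F_4 = 10^(6.61/10) = 4.581, G_4 = 10^(29.5/10) = 891.3
Friis cascade:
  F = 1.312 + (1.858 − 1)/26.30 + (4.150 − 1)/14.16 + (4.581 − 1)/5.224 = 2.253
NF = 10 log₁₀(2.253) = 3.53 dB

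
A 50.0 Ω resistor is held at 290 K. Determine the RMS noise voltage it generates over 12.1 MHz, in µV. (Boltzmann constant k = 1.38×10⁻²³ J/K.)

V_n = √(4kTRB)
4kTRB = 4 × 1.38×10⁻²³ × 290 × 5.00×10¹ × 1.21×10⁷ = 9.68×10⁻¹² V²
V_n = √(9.68×10⁻¹²) = 3.11×10⁻⁶ V = 3.11 µV

3.11 µV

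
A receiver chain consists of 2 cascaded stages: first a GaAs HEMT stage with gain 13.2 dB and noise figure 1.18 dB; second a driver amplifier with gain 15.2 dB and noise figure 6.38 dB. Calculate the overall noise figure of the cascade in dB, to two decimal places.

Convert to linear (a loss of L dB is a gain of −L dB): F_i = 10^(NF_i/10), G_i = 10^(G_i,dB/10)
  Stage 1: F_1 = 10^(1.18/10) = 1.312, G_1 = 10^(13.2/10) = 20.89
  Stage 2: F_2 = 10^(6.38/10) = 4.345, G_2 = 10^(15.2/10) = 33.11
Friis cascade:
  F = 1.312 + (4.345 − 1)/20.89 = 1.472
NF = 10 log₁₀(1.472) = 1.68 dB

1.68 dB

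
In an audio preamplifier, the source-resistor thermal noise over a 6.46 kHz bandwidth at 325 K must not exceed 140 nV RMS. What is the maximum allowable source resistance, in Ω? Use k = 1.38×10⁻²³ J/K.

169 Ω

Johnson–Nyquist: V_n = √(4kTRB) ⇒ R = V_n² / (4kTB)
4kTB = 4 × 1.38×10⁻²³ × 325 × 6.46×10³ = 1.16×10⁻¹⁶
R = (1.40×10⁻⁷)² / 1.16×10⁻¹⁶ = 1.69×10² Ω = 169 Ω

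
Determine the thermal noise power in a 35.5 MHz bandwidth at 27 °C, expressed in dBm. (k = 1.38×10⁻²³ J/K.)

T = 27 °C + 273.15 = 300.15 K
P_n = kTB = 1.38×10⁻²³ × 300.15 × 3.55×10⁷ = 1.47×10⁻¹³ W
In dBm: 10 log₁₀(1.47×10⁻¹³ / 10⁻³) = −98.3 dBm

−98.3 dBm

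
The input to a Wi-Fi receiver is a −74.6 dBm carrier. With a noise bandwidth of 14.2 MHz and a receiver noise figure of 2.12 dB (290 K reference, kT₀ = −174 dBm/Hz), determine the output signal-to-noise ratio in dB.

25.8 dB

Noise floor: N = −174 + 10 log₁₀(B) + NF
10 log₁₀(1.42×10⁷) = 71.52 dB
N = −174 + 71.52 + 2.12 = −100.36 dBm
SNR = P_sig − N = −74.6 − (−100.36) = 25.76 dB → 25.8 dB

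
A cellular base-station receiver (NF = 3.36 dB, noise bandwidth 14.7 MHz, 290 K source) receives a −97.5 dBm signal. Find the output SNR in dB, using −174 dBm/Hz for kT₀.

Noise floor: N = −174 + 10 log₁₀(B) + NF
10 log₁₀(1.47×10⁷) = 71.67 dB
N = −174 + 71.67 + 3.36 = −98.97 dBm
SNR = P_sig − N = −97.5 − (−98.97) = 1.47 dB → 1.5 dB

1.5 dB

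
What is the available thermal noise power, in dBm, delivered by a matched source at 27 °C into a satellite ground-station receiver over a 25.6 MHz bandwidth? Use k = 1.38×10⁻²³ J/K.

T = 27 °C + 273.15 = 300.15 K
P_n = kTB = 1.38×10⁻²³ × 300.15 × 2.56×10⁷ = 1.06×10⁻¹³ W
In dBm: 10 log₁₀(1.06×10⁻¹³ / 10⁻³) = −99.7 dBm

−99.7 dBm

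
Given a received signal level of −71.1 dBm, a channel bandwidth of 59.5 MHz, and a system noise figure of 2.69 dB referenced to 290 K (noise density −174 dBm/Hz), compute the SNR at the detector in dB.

Noise floor: N = −174 + 10 log₁₀(B) + NF
10 log₁₀(5.95×10⁷) = 77.75 dB
N = −174 + 77.75 + 2.69 = −93.56 dBm
SNR = P_sig − N = −71.1 − (−93.56) = 22.46 dB → 22.5 dB

22.5 dB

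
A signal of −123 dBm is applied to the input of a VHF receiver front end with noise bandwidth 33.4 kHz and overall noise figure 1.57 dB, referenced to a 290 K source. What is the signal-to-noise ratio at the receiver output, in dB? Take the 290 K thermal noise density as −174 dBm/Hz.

Noise floor: N = −174 + 10 log₁₀(B) + NF
10 log₁₀(3.34×10⁴) = 45.24 dB
N = −174 + 45.24 + 1.57 = −127.19 dBm
SNR = P_sig − N = −123 − (−127.19) = 4.19 dB → 4.2 dB

4.2 dB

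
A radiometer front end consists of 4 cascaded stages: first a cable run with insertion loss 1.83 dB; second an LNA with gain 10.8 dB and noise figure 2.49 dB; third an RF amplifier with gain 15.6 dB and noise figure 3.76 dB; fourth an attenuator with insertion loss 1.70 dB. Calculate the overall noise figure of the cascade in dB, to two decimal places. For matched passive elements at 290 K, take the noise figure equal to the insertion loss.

Convert to linear (a loss of L dB is a gain of −L dB): F_i = 10^(NF_i/10), G_i = 10^(G_i,dB/10)
  Stage 1: F_1 = 10^(1.83/10) = 1.524, G_1 = 10^(−1.83/10) = 0.6561
  Stage 2: F_2 = 10^(2.49/10) = 1.774, G_2 = 10^(10.8/10) = 12.02
  Stage 3: F_3 = 10^(3.76/10) = 2.377, G_3 = 10^(15.6/10) = 36.31
  Stage 4: F_4 = 10^(1.70/10) = 1.479, G_4 = 10^(−1.70/10) = 0.6761
Friis cascade:
  F = 1.524 + (1.774 − 1)/0.6561 + (2.377 − 1)/7.889 + (1.479 − 1)/286.4 = 2.880
NF = 10 log₁₀(2.880) = 4.59 dB

4.59 dB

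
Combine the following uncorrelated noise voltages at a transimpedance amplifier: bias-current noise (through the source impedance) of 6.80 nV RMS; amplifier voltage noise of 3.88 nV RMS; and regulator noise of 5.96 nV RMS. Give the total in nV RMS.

9.84 nV

Uncorrelated sources add in power (mean-square): V_tot = √(ΣV_i²)
V_tot = √[(6.80×10⁻⁹)² + (3.88×10⁻⁹)² + (5.96×10⁻⁹)²] = 9.84×10⁻⁹ V = 9.84 nV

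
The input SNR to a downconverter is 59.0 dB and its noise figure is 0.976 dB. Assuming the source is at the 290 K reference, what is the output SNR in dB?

58.024 dB

By definition F = SNR_in/SNR_out, so in dB: SNR_out = SNR_in − NF
SNR_out = 59.0 − 0.976 = 58.024 dB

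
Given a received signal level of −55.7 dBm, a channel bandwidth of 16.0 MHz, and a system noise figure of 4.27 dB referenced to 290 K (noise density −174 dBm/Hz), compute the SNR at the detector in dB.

42.0 dB

Noise floor: N = −174 + 10 log₁₀(B) + NF
10 log₁₀(1.60×10⁷) = 72.04 dB
N = −174 + 72.04 + 4.27 = −97.69 dBm
SNR = P_sig − N = −55.7 − (−97.69) = 41.99 dB → 42.0 dB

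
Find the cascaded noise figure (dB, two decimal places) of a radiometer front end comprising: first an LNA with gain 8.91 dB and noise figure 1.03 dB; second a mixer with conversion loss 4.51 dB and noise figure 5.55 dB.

Convert to linear (a loss of L dB is a gain of −L dB): F_i = 10^(NF_i/10), G_i = 10^(G_i,dB/10)
  Stage 1: F_1 = 10^(1.03/10) = 1.268, G_1 = 10^(8.91/10) = 7.780
  Stage 2: F_2 = 10^(5.55/10) = 3.589, G_2 = 10^(−4.51/10) = 0.3540
Friis cascade:
  F = 1.268 + (3.589 − 1)/7.780 = 1.600
NF = 10 log₁₀(1.600) = 2.04 dB

2.04 dB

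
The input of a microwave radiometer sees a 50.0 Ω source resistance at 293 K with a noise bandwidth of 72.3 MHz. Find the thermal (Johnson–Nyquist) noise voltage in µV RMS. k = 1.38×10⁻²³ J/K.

V_n = √(4kTRB)
4kTRB = 4 × 1.38×10⁻²³ × 293 × 5.00×10¹ × 7.23×10⁷ = 5.85×10⁻¹¹ V²
V_n = √(5.85×10⁻¹¹) = 7.65×10⁻⁶ V = 7.65 µV

7.65 µV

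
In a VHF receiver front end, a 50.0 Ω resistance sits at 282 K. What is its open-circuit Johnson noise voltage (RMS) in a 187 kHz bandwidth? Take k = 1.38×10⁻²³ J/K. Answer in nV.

V_n = √(4kTRB)
4kTRB = 4 × 1.38×10⁻²³ × 282 × 5.00×10¹ × 1.87×10⁵ = 1.46×10⁻¹³ V²
V_n = √(1.46×10⁻¹³) = 3.82×10⁻⁷ V = 382 nV

382 nV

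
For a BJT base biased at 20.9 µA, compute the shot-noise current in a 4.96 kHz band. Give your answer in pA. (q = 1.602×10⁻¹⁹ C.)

I_n = √(2qI·B)
2qI·B = 2 × 1.602×10⁻¹⁹ × 2.09×10⁻⁵ × 4.96×10³ = 3.32×10⁻²⁰ A²
I_n = √(3.32×10⁻²⁰) = 1.82×10⁻¹⁰ A = 182 pA

182 pA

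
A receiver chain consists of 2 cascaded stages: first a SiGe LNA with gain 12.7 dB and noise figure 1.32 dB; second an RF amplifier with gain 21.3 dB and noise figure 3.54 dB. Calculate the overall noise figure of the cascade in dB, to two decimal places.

Convert to linear (a loss of L dB is a gain of −L dB): F_i = 10^(NF_i/10), G_i = 10^(G_i,dB/10)
  Stage 1: F_1 = 10^(1.32/10) = 1.355, G_1 = 10^(12.7/10) = 18.62
  Stage 2: F_2 = 10^(3.54/10) = 2.259, G_2 = 10^(21.3/10) = 134.9
Friis cascade:
  F = 1.355 + (2.259 − 1)/18.62 = 1.423
NF = 10 log₁₀(1.423) = 1.53 dB

1.53 dB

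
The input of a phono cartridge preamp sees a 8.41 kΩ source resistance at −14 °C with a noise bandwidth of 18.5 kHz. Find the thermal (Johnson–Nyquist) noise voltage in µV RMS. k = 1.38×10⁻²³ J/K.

1.49 µV

T = −14 °C + 273.15 = 259.15 K
V_n = √(4kTRB)
4kTRB = 4 × 1.38×10⁻²³ × 259.15 × 8.41×10³ × 1.85×10⁴ = 2.23×10⁻¹² V²
V_n = √(2.23×10⁻¹²) = 1.49×10⁻⁶ V = 1.49 µV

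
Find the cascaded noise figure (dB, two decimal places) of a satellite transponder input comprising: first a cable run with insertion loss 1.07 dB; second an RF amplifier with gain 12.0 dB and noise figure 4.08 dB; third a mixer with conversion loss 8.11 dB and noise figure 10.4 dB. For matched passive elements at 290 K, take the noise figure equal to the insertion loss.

6.10 dB

Convert to linear (a loss of L dB is a gain of −L dB): F_i = 10^(NF_i/10), G_i = 10^(G_i,dB/10)
  Stage 1: F_1 = 10^(1.07/10) = 1.279, G_1 = 10^(−1.07/10) = 0.7816
  Stage 2: F_2 = 10^(4.08/10) = 2.559, G_2 = 10^(12.0/10) = 15.85
  Stage 3: F_3 = 10^(10.4/10) = 10.96, G_3 = 10^(−8.11/10) = 0.1545
Friis cascade:
  F = 1.279 + (2.559 − 1)/0.7816 + (10.96 − 1)/12.39 = 4.078
NF = 10 log₁₀(4.078) = 6.10 dB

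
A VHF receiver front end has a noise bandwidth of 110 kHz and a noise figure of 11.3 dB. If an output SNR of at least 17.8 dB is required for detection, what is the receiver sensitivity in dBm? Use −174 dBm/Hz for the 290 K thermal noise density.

Sensitivity = −174 + 10 log₁₀(B) + NF + SNR_min
= −174 + 50.41 + 11.3 + 17.8
= −94.49 dBm → −94.5 dBm

−94.5 dBm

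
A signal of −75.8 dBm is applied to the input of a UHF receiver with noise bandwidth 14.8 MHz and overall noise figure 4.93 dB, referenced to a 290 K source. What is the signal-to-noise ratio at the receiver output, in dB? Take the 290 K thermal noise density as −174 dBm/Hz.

21.6 dB

Noise floor: N = −174 + 10 log₁₀(B) + NF
10 log₁₀(1.48×10⁷) = 71.7 dB
N = −174 + 71.7 + 4.93 = −97.37 dBm
SNR = P_sig − N = −75.8 − (−97.37) = 21.57 dB → 21.6 dB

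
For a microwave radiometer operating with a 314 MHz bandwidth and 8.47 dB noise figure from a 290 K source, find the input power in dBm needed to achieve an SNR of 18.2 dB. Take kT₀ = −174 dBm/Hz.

Sensitivity = −174 + 10 log₁₀(B) + NF + SNR_min
= −174 + 84.97 + 8.47 + 18.2
= −62.36 dBm → −62.4 dBm

−62.4 dBm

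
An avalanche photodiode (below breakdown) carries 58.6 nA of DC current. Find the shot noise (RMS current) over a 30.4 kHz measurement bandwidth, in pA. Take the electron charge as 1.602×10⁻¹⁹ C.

I_n = √(2qI·B)
2qI·B = 2 × 1.602×10⁻¹⁹ × 5.86×10⁻⁸ × 3.04×10⁴ = 5.71×10⁻²² A²
I_n = √(5.71×10⁻²²) = 2.39×10⁻¹¹ A = 23.9 pA

23.9 pA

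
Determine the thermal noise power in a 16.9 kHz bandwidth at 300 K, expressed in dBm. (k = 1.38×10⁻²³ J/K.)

P_n = kTB = 1.38×10⁻²³ × 300 × 1.69×10⁴ = 7.00×10⁻¹⁷ W
In dBm: 10 log₁₀(7.00×10⁻¹⁷ / 10⁻³) = −131.6 dBm

−131.6 dBm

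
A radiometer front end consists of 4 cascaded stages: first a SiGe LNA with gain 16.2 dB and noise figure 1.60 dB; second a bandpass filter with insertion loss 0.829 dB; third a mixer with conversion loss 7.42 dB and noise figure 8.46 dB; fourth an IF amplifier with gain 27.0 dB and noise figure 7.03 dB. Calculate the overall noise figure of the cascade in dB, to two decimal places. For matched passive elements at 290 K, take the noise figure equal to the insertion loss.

Convert to linear (a loss of L dB is a gain of −L dB): F_i = 10^(NF_i/10), G_i = 10^(G_i,dB/10)
  Stage 1: F_1 = 10^(1.60/10) = 1.445, G_1 = 10^(16.2/10) = 41.69
  Stage 2: F_2 = 10^(0.829/10) = 1.210, G_2 = 10^(−0.829/10) = 0.8262
  Stage 3: F_3 = 10^(8.46/10) = 7.015, G_3 = 10^(−7.42/10) = 0.1811
  Stage 4: F_4 = 10^(7.03/10) = 5.047, G_4 = 10^(27.0/10) = 501.2
Friis cascade:
  F = 1.445 + (1.210 − 1)/41.69 + (7.015 − 1)/34.44 + (5.047 − 1)/6.239 = 2.274
NF = 10 log₁₀(2.274) = 3.57 dB

3.57 dB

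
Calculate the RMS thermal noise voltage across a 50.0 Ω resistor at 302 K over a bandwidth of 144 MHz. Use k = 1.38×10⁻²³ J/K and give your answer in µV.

11.0 µV

V_n = √(4kTRB)
4kTRB = 4 × 1.38×10⁻²³ × 302 × 5.00×10¹ × 1.44×10⁸ = 1.20×10⁻¹⁰ V²
V_n = √(1.20×10⁻¹⁰) = 1.10×10⁻⁵ V = 11.0 µV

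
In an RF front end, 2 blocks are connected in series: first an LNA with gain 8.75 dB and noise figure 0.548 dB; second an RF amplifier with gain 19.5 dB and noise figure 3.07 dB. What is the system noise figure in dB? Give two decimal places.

Convert to linear (a loss of L dB is a gain of −L dB): F_i = 10^(NF_i/10), G_i = 10^(G_i,dB/10)
  Stage 1: F_1 = 10^(0.548/10) = 1.134, G_1 = 10^(8.75/10) = 7.499
  Stage 2: F_2 = 10^(3.07/10) = 2.028, G_2 = 10^(19.5/10) = 89.13
Friis cascade:
  F = 1.134 + (2.028 − 1)/7.499 = 1.272
NF = 10 log₁₀(1.272) = 1.04 dB

1.04 dB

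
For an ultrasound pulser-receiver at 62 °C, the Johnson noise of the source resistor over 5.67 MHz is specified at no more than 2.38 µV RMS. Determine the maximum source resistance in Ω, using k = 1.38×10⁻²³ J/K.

T = 62 °C + 273.15 = 335.15 K
Johnson–Nyquist: V_n = √(4kTRB) ⇒ R = V_n² / (4kTB)
4kTB = 4 × 1.38×10⁻²³ × 335.15 × 5.67×10⁶ = 1.05×10⁻¹³
R = (2.38×10⁻⁶)² / 1.05×10⁻¹³ = 5.40×10¹ Ω = 54.0 Ω

54.0 Ω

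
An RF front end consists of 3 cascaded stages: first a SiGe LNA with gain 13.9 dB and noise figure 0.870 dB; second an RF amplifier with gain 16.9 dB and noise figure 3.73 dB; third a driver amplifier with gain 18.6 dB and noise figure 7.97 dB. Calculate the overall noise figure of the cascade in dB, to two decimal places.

1.08 dB

Convert to linear (a loss of L dB is a gain of −L dB): F_i = 10^(NF_i/10), G_i = 10^(G_i,dB/10)
  Stage 1: F_1 = 10^(0.870/10) = 1.222, G_1 = 10^(13.9/10) = 24.55
  Stage 2: F_2 = 10^(3.73/10) = 2.360, G_2 = 10^(16.9/10) = 48.98
  Stage 3: F_3 = 10^(7.97/10) = 6.266, G_3 = 10^(18.6/10) = 72.44
Friis cascade:
  F = 1.222 + (2.360 − 1)/24.55 + (6.266 − 1)/1202 = 1.282
NF = 10 log₁₀(1.282) = 1.08 dB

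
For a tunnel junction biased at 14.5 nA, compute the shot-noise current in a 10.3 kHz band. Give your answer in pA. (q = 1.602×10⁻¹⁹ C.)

I_n = √(2qI·B)
2qI·B = 2 × 1.602×10⁻¹⁹ × 1.45×10⁻⁸ × 1.03×10⁴ = 4.79×10⁻²³ A²
I_n = √(4.79×10⁻²³) = 6.92×10⁻¹² A = 6.92 pA

6.92 pA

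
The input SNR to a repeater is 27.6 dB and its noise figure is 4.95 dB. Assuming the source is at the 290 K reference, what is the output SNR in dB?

By definition F = SNR_in/SNR_out, so in dB: SNR_out = SNR_in − NF
SNR_out = 27.6 − 4.95 = 22.65 dB

22.65 dB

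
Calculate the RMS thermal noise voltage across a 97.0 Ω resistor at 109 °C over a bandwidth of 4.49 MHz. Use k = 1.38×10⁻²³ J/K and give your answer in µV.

3.03 µV

T = 109 °C + 273.15 = 382.15 K
V_n = √(4kTRB)
4kTRB = 4 × 1.38×10⁻²³ × 382.15 × 9.70×10¹ × 4.49×10⁶ = 9.19×10⁻¹² V²
V_n = √(9.19×10⁻¹²) = 3.03×10⁻⁶ V = 3.03 µV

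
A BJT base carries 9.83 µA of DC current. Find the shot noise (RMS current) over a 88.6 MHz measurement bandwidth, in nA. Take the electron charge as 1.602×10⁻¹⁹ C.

16.7 nA

I_n = √(2qI·B)
2qI·B = 2 × 1.602×10⁻¹⁹ × 9.83×10⁻⁶ × 8.86×10⁷ = 2.79×10⁻¹⁶ A²
I_n = √(2.79×10⁻¹⁶) = 1.67×10⁻⁸ A = 16.7 nA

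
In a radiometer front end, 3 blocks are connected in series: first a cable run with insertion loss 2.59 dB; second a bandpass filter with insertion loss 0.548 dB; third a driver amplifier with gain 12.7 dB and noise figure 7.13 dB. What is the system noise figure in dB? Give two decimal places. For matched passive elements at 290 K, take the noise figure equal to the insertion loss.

10.27 dB

Convert to linear (a loss of L dB is a gain of −L dB): F_i = 10^(NF_i/10), G_i = 10^(G_i,dB/10)
  Stage 1: F_1 = 10^(2.59/10) = 1.816, G_1 = 10^(−2.59/10) = 0.5508
  Stage 2: F_2 = 10^(0.548/10) = 1.134, G_2 = 10^(−0.548/10) = 0.8815
  Stage 3: F_3 = 10^(7.13/10) = 5.164, G_3 = 10^(12.7/10) = 18.62
Friis cascade:
  F = 1.816 + (1.134 − 1)/0.5508 + (5.164 − 1)/0.4855 = 10.64
NF = 10 log₁₀(10.64) = 10.27 dB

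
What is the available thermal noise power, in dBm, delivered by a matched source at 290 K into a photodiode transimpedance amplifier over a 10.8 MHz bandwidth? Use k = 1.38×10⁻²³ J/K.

−103.6 dBm

P_n = kTB = 1.38×10⁻²³ × 290 × 1.08×10⁷ = 4.32×10⁻¹⁴ W
In dBm: 10 log₁₀(4.32×10⁻¹⁴ / 10⁻³) = −103.6 dBm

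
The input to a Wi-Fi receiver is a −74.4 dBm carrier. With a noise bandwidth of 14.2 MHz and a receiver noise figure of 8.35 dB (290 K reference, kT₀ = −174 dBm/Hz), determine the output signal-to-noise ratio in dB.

19.7 dB

Noise floor: N = −174 + 10 log₁₀(B) + NF
10 log₁₀(1.42×10⁷) = 71.52 dB
N = −174 + 71.52 + 8.35 = −94.13 dBm
SNR = P_sig − N = −74.4 − (−94.13) = 19.73 dB → 19.7 dB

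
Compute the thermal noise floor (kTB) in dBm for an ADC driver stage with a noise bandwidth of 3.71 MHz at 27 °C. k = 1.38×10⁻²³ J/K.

−108.1 dBm

T = 27 °C + 273.15 = 300.15 K
P_n = kTB = 1.38×10⁻²³ × 300.15 × 3.71×10⁶ = 1.54×10⁻¹⁴ W
In dBm: 10 log₁₀(1.54×10⁻¹⁴ / 10⁻³) = −108.1 dBm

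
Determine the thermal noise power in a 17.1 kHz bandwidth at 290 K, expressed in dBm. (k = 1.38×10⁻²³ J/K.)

P_n = kTB = 1.38×10⁻²³ × 290 × 1.71×10⁴ = 6.84×10⁻¹⁷ W
In dBm: 10 log₁₀(6.84×10⁻¹⁷ / 10⁻³) = −131.6 dBm

−131.6 dBm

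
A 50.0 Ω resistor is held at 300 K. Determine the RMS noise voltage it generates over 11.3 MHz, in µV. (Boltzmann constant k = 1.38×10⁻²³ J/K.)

3.06 µV

V_n = √(4kTRB)
4kTRB = 4 × 1.38×10⁻²³ × 300 × 5.00×10¹ × 1.13×10⁷ = 9.36×10⁻¹² V²
V_n = √(9.36×10⁻¹²) = 3.06×10⁻⁶ V = 3.06 µV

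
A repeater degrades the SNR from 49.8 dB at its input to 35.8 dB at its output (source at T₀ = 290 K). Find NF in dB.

NF (dB) = SNR_in(dB) − SNR_out(dB) when the source is at T₀
NF = 49.8 − 35.8 = 14.0 dB

14.0 dB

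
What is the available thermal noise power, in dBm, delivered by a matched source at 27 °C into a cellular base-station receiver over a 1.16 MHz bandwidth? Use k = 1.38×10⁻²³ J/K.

T = 27 °C + 273.15 = 300.15 K
P_n = kTB = 1.38×10⁻²³ × 300.15 × 1.16×10⁶ = 4.80×10⁻¹⁵ W
In dBm: 10 log₁₀(4.80×10⁻¹⁵ / 10⁻³) = −113.2 dBm

−113.2 dBm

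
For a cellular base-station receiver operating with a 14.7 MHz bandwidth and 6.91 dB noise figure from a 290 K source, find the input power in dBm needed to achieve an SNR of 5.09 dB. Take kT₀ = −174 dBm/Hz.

Sensitivity = −174 + 10 log₁₀(B) + NF + SNR_min
= −174 + 71.67 + 6.91 + 5.09
= −90.33 dBm → −90.3 dBm

−90.3 dBm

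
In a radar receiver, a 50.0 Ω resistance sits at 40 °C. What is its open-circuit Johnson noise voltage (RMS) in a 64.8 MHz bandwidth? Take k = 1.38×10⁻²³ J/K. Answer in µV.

T = 40 °C + 273.15 = 313.15 K
V_n = √(4kTRB)
4kTRB = 4 × 1.38×10⁻²³ × 313.15 × 5.00×10¹ × 6.48×10⁷ = 5.60×10⁻¹¹ V²
V_n = √(5.60×10⁻¹¹) = 7.48×10⁻⁶ V = 7.48 µV

7.48 µV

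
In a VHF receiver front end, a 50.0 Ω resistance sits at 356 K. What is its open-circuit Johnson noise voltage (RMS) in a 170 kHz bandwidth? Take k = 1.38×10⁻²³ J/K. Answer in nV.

409 nV

V_n = √(4kTRB)
4kTRB = 4 × 1.38×10⁻²³ × 356 × 5.00×10¹ × 1.70×10⁵ = 1.67×10⁻¹³ V²
V_n = √(1.67×10⁻¹³) = 4.09×10⁻⁷ V = 409 nV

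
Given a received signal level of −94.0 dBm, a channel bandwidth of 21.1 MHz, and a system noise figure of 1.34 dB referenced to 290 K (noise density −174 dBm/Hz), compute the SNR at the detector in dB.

5.4 dB

Noise floor: N = −174 + 10 log₁₀(B) + NF
10 log₁₀(2.11×10⁷) = 73.24 dB
N = −174 + 73.24 + 1.34 = −99.42 dBm
SNR = P_sig − N = −94.0 − (−99.42) = 5.42 dB → 5.4 dB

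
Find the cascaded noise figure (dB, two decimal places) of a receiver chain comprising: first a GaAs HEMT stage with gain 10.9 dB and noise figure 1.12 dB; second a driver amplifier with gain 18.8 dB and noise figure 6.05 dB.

Convert to linear (a loss of L dB is a gain of −L dB): F_i = 10^(NF_i/10), G_i = 10^(G_i,dB/10)
  Stage 1: F_1 = 10^(1.12/10) = 1.294, G_1 = 10^(10.9/10) = 12.30
  Stage 2: F_2 = 10^(6.05/10) = 4.027, G_2 = 10^(18.8/10) = 75.86
Friis cascade:
  F = 1.294 + (4.027 − 1)/12.30 = 1.540
NF = 10 log₁₀(1.540) = 1.88 dB

1.88 dB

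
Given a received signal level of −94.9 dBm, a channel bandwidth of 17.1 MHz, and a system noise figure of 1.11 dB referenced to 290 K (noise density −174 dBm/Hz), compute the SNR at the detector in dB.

5.7 dB

Noise floor: N = −174 + 10 log₁₀(B) + NF
10 log₁₀(1.71×10⁷) = 72.33 dB
N = −174 + 72.33 + 1.11 = −100.56 dBm
SNR = P_sig − N = −94.9 − (−100.56) = 5.66 dB → 5.7 dB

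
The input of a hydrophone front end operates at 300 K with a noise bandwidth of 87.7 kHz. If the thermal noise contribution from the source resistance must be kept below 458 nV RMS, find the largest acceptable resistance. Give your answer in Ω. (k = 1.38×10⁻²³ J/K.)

Johnson–Nyquist: V_n = √(4kTRB) ⇒ R = V_n² / (4kTB)
4kTB = 4 × 1.38×10⁻²³ × 300 × 8.77×10⁴ = 1.45×10⁻¹⁵
R = (4.58×10⁻⁷)² / 1.45×10⁻¹⁵ = 1.44×10² Ω = 144 Ω

144 Ω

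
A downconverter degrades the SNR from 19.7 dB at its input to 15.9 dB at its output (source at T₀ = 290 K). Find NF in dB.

NF (dB) = SNR_in(dB) − SNR_out(dB) when the source is at T₀
NF = 19.7 − 15.9 = 3.8 dB

3.8 dB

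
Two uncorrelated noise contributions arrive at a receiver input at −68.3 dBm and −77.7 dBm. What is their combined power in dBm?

Convert to linear, add, convert back:
P₁ = 1.48×10⁻¹⁰ W, P₂ = 1.70×10⁻¹¹ W
P_tot = 1.65×10⁻¹⁰ W → 10 log₁₀(P_tot / 10⁻³) = −67.8 dBm

−67.8 dBm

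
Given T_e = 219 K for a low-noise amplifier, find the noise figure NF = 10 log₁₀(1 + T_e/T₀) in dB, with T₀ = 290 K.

2.44 dB

F = 1 + T_e/T₀ = 1 + 219/290 = 1.75517
NF = 10 log₁₀(1.75517) = 2.44 dB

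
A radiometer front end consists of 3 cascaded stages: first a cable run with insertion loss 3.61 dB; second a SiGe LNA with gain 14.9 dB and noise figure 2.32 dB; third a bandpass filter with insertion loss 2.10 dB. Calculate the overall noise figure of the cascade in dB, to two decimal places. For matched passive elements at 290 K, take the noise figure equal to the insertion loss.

5.98 dB

Convert to linear (a loss of L dB is a gain of −L dB): F_i = 10^(NF_i/10), G_i = 10^(G_i,dB/10)
  Stage 1: F_1 = 10^(3.61/10) = 2.296, G_1 = 10^(−3.61/10) = 0.4355
  Stage 2: F_2 = 10^(2.32/10) = 1.706, G_2 = 10^(14.9/10) = 30.90
  Stage 3: F_3 = 10^(2.10/10) = 1.622, G_3 = 10^(−2.10/10) = 0.6166
Friis cascade:
  F = 2.296 + (1.706 − 1)/0.4355 + (1.622 − 1)/13.46 = 3.964
NF = 10 log₁₀(3.964) = 5.98 dB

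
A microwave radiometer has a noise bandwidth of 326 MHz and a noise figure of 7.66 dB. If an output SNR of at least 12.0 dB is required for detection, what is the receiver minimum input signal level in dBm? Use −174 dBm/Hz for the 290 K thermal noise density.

Sensitivity = −174 + 10 log₁₀(B) + NF + SNR_min
= −174 + 85.13 + 7.66 + 12.0
= −69.21 dBm → −69.2 dBm

−69.2 dBm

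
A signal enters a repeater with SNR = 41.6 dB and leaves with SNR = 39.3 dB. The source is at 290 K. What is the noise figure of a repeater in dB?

NF (dB) = SNR_in(dB) − SNR_out(dB) when the source is at T₀
NF = 41.6 − 39.3 = 2.3 dB

2.3 dB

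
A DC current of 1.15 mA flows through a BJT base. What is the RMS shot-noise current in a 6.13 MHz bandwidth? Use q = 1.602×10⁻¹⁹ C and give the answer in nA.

47.5 nA

I_n = √(2qI·B)
2qI·B = 2 × 1.602×10⁻¹⁹ × 1.15×10⁻³ × 6.13×10⁶ = 2.26×10⁻¹⁵ A²
I_n = √(2.26×10⁻¹⁵) = 4.75×10⁻⁸ A = 47.5 nA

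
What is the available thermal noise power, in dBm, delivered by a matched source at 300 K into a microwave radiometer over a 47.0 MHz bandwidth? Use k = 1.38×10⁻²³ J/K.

−97.1 dBm

P_n = kTB = 1.38×10⁻²³ × 300 × 4.70×10⁷ = 1.95×10⁻¹³ W
In dBm: 10 log₁₀(1.95×10⁻¹³ / 10⁻³) = −97.1 dBm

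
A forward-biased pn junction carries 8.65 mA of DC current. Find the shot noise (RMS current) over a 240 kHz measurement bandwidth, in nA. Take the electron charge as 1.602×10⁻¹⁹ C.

I_n = √(2qI·B)
2qI·B = 2 × 1.602×10⁻¹⁹ × 8.65×10⁻³ × 2.40×10⁵ = 6.65×10⁻¹⁶ A²
I_n = √(6.65×10⁻¹⁶) = 2.58×10⁻⁸ A = 25.8 nA

25.8 nA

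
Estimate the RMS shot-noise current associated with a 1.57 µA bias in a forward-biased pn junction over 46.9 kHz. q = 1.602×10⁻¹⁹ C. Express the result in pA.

I_n = √(2qI·B)
2qI·B = 2 × 1.602×10⁻¹⁹ × 1.57×10⁻⁶ × 4.69×10⁴ = 2.36×10⁻²⁰ A²
I_n = √(2.36×10⁻²⁰) = 1.54×10⁻¹⁰ A = 154 pA

154 pA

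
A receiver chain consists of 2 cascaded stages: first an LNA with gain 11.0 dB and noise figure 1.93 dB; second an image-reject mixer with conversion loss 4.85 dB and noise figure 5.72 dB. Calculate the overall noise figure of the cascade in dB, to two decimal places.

2.50 dB

Convert to linear (a loss of L dB is a gain of −L dB): F_i = 10^(NF_i/10), G_i = 10^(G_i,dB/10)
  Stage 1: F_1 = 10^(1.93/10) = 1.560, G_1 = 10^(11.0/10) = 12.59
  Stage 2: F_2 = 10^(5.72/10) = 3.733, G_2 = 10^(−4.85/10) = 0.3273
Friis cascade:
  F = 1.560 + (3.733 − 1)/12.59 = 1.777
NF = 10 log₁₀(1.777) = 2.50 dB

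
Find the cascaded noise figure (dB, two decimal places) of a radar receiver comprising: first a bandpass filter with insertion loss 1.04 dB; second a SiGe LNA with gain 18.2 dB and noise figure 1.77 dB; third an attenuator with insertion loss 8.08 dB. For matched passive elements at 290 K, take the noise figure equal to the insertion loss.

3.04 dB

Convert to linear (a loss of L dB is a gain of −L dB): F_i = 10^(NF_i/10), G_i = 10^(G_i,dB/10)
  Stage 1: F_1 = 10^(1.04/10) = 1.271, G_1 = 10^(−1.04/10) = 0.7870
  Stage 2: F_2 = 10^(1.77/10) = 1.503, G_2 = 10^(18.2/10) = 66.07
  Stage 3: F_3 = 10^(8.08/10) = 6.427, G_3 = 10^(−8.08/10) = 0.1556
Friis cascade:
  F = 1.271 + (1.503 − 1)/0.7870 + (6.427 − 1)/52.00 = 2.014
NF = 10 log₁₀(2.014) = 3.04 dB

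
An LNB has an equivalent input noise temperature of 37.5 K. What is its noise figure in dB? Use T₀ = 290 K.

F = 1 + T_e/T₀ = 1 + 37.5/290 = 1.12931
NF = 10 log₁₀(1.12931) = 0.528 dB

0.528 dB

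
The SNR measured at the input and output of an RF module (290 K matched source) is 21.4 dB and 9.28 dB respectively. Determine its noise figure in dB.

NF (dB) = SNR_in(dB) − SNR_out(dB) when the source is at T₀
NF = 21.4 − 9.28 = 12.12 dB

12.12 dB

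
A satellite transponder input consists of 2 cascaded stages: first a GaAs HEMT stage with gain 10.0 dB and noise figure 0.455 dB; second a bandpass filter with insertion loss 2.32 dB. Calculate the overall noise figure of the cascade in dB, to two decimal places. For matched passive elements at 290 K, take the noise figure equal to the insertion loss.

0.72 dB

Convert to linear (a loss of L dB is a gain of −L dB): F_i = 10^(NF_i/10), G_i = 10^(G_i,dB/10)
  Stage 1: F_1 = 10^(0.455/10) = 1.110, G_1 = 10^(10.0/10) = 10.00
  Stage 2: F_2 = 10^(2.32/10) = 1.706, G_2 = 10^(−2.32/10) = 0.5861
Friis cascade:
  F = 1.110 + (1.706 − 1)/10.00 = 1.181
NF = 10 log₁₀(1.181) = 0.72 dB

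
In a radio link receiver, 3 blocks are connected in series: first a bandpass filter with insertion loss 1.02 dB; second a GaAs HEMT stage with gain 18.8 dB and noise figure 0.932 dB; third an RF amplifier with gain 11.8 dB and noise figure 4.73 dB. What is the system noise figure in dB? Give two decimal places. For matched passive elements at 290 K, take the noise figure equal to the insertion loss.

Convert to linear (a loss of L dB is a gain of −L dB): F_i = 10^(NF_i/10), G_i = 10^(G_i,dB/10)
  Stage 1: F_1 = 10^(1.02/10) = 1.265, G_1 = 10^(−1.02/10) = 0.7907
  Stage 2: F_2 = 10^(0.932/10) = 1.239, G_2 = 10^(18.8/10) = 75.86
  Stage 3: F_3 = 10^(4.73/10) = 2.972, G_3 = 10^(11.8/10) = 15.14
Friis cascade:
  F = 1.265 + (1.239 − 1)/0.7907 + (2.972 − 1)/59.98 = 1.600
NF = 10 log₁₀(1.600) = 2.04 dB

2.04 dB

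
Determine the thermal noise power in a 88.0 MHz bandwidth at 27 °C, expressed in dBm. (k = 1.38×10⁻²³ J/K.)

T = 27 °C + 273.15 = 300.15 K
P_n = kTB = 1.38×10⁻²³ × 300.15 × 8.80×10⁷ = 3.65×10⁻¹³ W
In dBm: 10 log₁₀(3.65×10⁻¹³ / 10⁻³) = −94.4 dBm

−94.4 dBm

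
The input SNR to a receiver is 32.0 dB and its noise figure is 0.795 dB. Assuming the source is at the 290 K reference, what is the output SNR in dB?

By definition F = SNR_in/SNR_out, so in dB: SNR_out = SNR_in − NF
SNR_out = 32.0 − 0.795 = 31.205 dB

31.205 dB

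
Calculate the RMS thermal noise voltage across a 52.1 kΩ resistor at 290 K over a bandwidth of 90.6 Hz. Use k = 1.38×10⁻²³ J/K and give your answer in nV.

275 nV

V_n = √(4kTRB)
4kTRB = 4 × 1.38×10⁻²³ × 290 × 5.21×10⁴ × 9.06×10¹ = 7.56×10⁻¹⁴ V²
V_n = √(7.56×10⁻¹⁴) = 2.75×10⁻⁷ V = 275 nV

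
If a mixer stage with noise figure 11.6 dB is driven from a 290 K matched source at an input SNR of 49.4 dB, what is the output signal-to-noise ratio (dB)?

By definition F = SNR_in/SNR_out, so in dB: SNR_out = SNR_in − NF
SNR_out = 49.4 − 11.6 = 37.8 dB

37.8 dB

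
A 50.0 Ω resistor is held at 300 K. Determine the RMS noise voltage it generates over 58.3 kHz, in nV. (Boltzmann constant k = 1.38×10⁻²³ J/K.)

V_n = √(4kTRB)
4kTRB = 4 × 1.38×10⁻²³ × 300 × 5.00×10¹ × 5.83×10⁴ = 4.83×10⁻¹⁴ V²
V_n = √(4.83×10⁻¹⁴) = 2.20×10⁻⁷ V = 220 nV

220 nV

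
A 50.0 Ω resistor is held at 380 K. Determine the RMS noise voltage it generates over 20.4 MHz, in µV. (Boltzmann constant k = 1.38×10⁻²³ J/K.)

V_n = √(4kTRB)
4kTRB = 4 × 1.38×10⁻²³ × 380 × 5.00×10¹ × 2.04×10⁷ = 2.14×10⁻¹¹ V²
V_n = √(2.14×10⁻¹¹) = 4.63×10⁻⁶ V = 4.63 µV

4.63 µV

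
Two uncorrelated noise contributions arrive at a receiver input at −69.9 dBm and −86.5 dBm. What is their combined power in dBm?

−69.8 dBm

Convert to linear, add, convert back:
P₁ = 1.02×10⁻¹⁰ W, P₂ = 2.24×10⁻¹² W
P_tot = 1.05×10⁻¹⁰ W → 10 log₁₀(P_tot / 10⁻³) = −69.8 dBm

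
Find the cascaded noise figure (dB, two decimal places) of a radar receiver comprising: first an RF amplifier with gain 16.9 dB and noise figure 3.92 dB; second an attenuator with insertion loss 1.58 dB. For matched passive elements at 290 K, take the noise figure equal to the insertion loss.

Convert to linear (a loss of L dB is a gain of −L dB): F_i = 10^(NF_i/10), G_i = 10^(G_i,dB/10)
  Stage 1: F_1 = 10^(3.92/10) = 2.466, G_1 = 10^(16.9/10) = 48.98
  Stage 2: F_2 = 10^(1.58/10) = 1.439, G_2 = 10^(−1.58/10) = 0.6950
Friis cascade:
  F = 2.466 + (1.439 − 1)/48.98 = 2.475
NF = 10 log₁₀(2.475) = 3.94 dB

3.94 dB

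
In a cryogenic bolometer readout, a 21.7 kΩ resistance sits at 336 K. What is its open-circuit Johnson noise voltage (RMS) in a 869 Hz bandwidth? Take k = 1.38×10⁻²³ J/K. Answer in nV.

V_n = √(4kTRB)
4kTRB = 4 × 1.38×10⁻²³ × 336 × 2.17×10⁴ × 8.69×10² = 3.50×10⁻¹³ V²
V_n = √(3.50×10⁻¹³) = 5.91×10⁻⁷ V = 591 nV

591 nV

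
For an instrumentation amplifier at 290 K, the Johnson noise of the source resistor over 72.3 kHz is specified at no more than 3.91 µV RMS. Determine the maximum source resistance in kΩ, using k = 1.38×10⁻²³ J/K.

Johnson–Nyquist: V_n = √(4kTRB) ⇒ R = V_n² / (4kTB)
4kTB = 4 × 1.38×10⁻²³ × 290 × 7.23×10⁴ = 1.16×10⁻¹⁵
R = (3.91×10⁻⁶)² / 1.16×10⁻¹⁵ = 1.32×10⁴ Ω = 13.2 kΩ

13.2 kΩ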